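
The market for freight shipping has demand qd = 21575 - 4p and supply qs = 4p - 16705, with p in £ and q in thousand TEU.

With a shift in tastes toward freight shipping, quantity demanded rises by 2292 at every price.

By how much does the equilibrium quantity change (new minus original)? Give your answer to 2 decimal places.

Original equilibrium: 21575 - 4p = 4p - 16705 gives 38280 = 8p, so p = 4785 and q = 2435.
The shock moves the curves to qd = 23867 - 4p and qs = 4p - 16705.
New equilibrium: 23867 - 4p = 4p - 16705 ⇒ 40572 = 8p ⇒ p = 5071.5, q = 3581.
Δq = 3581 − 2435 = +1146.00.

+1146.00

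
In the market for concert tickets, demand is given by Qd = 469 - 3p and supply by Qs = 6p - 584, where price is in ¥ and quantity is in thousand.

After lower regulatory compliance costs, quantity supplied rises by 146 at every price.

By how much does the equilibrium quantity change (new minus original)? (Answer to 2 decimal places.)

+48.67

Before the shock: 469 - 3p = 6p - 584 ⇒ 1053 = 9p ⇒ p = 117, Q = 118.
The shock moves the curves to Qd = 469 - 3p and Qs = 6p - 438.
Setting them equal: 469 - 3p = 6p - 438 → 907 = 9p, so p = 907/9 ≈ 100.7778 and Q = 500/3 ≈ 166.6667.
ΔQ = 166.6667 − 118 = +48.67.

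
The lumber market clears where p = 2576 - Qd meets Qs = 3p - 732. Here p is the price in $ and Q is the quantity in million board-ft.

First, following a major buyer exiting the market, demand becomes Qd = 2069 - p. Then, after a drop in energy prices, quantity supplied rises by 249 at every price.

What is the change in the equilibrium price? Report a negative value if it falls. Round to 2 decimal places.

-189.00

Solve the original market: 2576 - p = 3p - 732, hence p = 827 and Q = 1749.
The new curves are Qd = 2069 - p (demand) and Qs = 3p - 483 (supply).
New equilibrium: 2069 - p = 3p - 483 ⇒ 2552 = 4p ⇒ p = 638, Q = 1431.
Δp = 638 − 827 = -189.00.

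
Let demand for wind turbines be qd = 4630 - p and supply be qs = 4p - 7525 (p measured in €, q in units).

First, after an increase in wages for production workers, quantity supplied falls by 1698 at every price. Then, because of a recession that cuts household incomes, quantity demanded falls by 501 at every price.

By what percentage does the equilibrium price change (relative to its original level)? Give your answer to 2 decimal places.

Original equilibrium: 4630 - p = 4p - 7525 gives 12155 = 5p, so p = 2431 and q = 2199.
The shock moves the curves to qd = 4129 - p and qs = 4p - 9223.
Clearing the new market: 4129 - p = 4p - 9223, so p = 2670.4 and q = 1458.6.
%Δp = (2670.4 − 2431) / 2431 × 100 = +9.85%.

+9.85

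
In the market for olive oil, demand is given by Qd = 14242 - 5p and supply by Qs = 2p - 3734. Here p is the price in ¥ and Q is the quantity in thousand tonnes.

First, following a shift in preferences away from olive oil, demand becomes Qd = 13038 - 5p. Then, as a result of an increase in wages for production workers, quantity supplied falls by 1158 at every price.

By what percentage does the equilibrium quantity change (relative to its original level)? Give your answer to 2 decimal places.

Original equilibrium: 14242 - 5p = 2p - 3734 gives 17976 = 7p, so p = 2568 and Q = 1402.
The new curves are Qd = 13038 - 5p (demand) and Qs = 2p - 4892 (supply).
Clearing the new market: 13038 - 5p = 2p - 4892, so p = 17930/7 ≈ 2561.4286 and Q = 1616/7 ≈ 230.8571.
%ΔQ = (230.8571 − 1402) / 1402 × 100 = -83.53%.

-83.53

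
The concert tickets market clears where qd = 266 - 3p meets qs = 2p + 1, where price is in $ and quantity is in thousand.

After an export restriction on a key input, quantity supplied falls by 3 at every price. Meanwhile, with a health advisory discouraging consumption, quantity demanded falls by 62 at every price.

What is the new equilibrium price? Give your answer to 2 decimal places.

41.20

Original equilibrium: 266 - 3p = 2p + 1 gives 265 = 5p, so p = 53 and q = 107.
The shock moves the curves to qd = 204 - 3p and qs = 2p - 2.
Equate the new curves: 204 - 3p = 2p - 2, giving 206 = 5p, p = 41.2, q = 80.4.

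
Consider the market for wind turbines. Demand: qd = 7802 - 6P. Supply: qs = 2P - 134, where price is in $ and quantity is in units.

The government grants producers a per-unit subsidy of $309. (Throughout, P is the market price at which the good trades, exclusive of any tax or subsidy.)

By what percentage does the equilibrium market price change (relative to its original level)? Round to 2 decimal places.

-7.79

Before the shock: 7802 - 6P = 2P - 134 ⇒ 7936 = 8P ⇒ P = 992, q = 1850.
Since sellers receive the price plus the subsidy, the effective supply curve becomes qs = 2P + 484.
Clearing the new market: 7802 - 6P = 2P + 484, so P = 914.75 and q = 2313.5.
%ΔP = (914.75 − 992) / 992 × 100 = -7.79%.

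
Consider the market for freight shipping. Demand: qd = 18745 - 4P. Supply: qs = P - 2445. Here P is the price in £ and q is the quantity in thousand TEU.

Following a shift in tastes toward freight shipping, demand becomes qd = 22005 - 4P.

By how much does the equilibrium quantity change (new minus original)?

+652

Solve the original market: 18745 - 4P = P - 2445, hence P = 4238 and q = 1793.
With the change applied: demand qd = 22005 - 4P, supply qs = P - 2445.
Setting them equal: 22005 - 4P = P - 2445 → 24450 = 5P, so P = 4890 and q = 2445.
Δq = 2445 − 1793 = +652.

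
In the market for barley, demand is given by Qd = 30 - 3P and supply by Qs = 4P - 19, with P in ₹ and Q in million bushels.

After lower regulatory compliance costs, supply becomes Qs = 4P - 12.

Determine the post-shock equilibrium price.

Initially, 30 - 3P = 4P - 19, so 49 = 7P and P = 7, Q = 9.
After the shift, demand is Qd = 30 - 3P and supply is Qs = 4P - 12.
New equilibrium: 30 - 3P = 4P - 12 ⇒ 42 = 7P ⇒ P = 6, Q = 12.

6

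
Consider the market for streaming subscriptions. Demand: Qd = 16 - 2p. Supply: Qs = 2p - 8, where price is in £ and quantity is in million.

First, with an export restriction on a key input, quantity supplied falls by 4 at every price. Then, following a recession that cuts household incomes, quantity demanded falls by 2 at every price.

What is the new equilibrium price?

Before the shock: 16 - 2p = 2p - 8 ⇒ 24 = 4p ⇒ p = 6, Q = 4.
The shock moves the curves to Qd = 14 - 2p and Qs = 2p - 12.
Equate the new curves: 14 - 2p = 2p - 12, giving 26 = 4p, p = 6.5, Q = 1.

6.5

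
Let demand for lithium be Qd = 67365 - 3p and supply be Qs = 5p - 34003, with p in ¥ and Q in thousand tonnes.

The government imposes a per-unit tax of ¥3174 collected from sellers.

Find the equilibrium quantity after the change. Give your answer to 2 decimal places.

Solve the original market: 67365 - 3p = 5p - 34003, hence p = 12671 and Q = 29352.
Since sellers keep the price net of the tax, the effective supply curve becomes Qs = 5p - 49873.
Setting them equal: 67365 - 3p = 5p - 49873 → 117238 = 8p, so p = 14654.75 and Q = 23400.75.

23400.75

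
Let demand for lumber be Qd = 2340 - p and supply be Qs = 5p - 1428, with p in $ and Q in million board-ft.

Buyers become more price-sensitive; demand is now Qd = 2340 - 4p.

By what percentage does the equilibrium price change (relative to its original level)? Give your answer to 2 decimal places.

Solve the original market: 2340 - p = 5p - 1428, hence p = 628 and Q = 1712.
The shock moves the curves to Qd = 2340 - 4p and Qs = 5p - 1428.
Setting them equal: 2340 - 4p = 5p - 1428 → 3768 = 9p, so p = 1256/3 ≈ 418.6667 and Q = 1996/3 ≈ 665.3333.
%Δp = (418.6667 − 628) / 628 × 100 = -33.33%.

-33.33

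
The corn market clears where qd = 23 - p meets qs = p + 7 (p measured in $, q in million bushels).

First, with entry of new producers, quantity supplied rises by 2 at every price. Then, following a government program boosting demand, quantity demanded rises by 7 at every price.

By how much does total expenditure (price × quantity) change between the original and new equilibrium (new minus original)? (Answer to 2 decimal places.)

+84.75

Initially, 23 - p = p + 7, so 16 = 2p and p = 8, q = 15.
The shock moves the curves to qd = 30 - p and qs = p + 9.
Setting them equal: 30 - p = p + 9 → 21 = 2p, so p = 10.5 and q = 19.5.
Expenditure moves from 8×15 = 120 to 10.5×19.5 = 204.75; change = +84.75.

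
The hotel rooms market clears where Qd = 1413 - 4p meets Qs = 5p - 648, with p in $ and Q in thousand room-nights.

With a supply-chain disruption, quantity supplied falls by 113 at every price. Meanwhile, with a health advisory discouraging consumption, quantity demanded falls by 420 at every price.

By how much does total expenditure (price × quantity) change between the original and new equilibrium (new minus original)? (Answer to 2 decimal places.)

-72215.05

Original equilibrium: 1413 - 4p = 5p - 648 gives 2061 = 9p, so p = 229 and Q = 497.
The new curves are Qd = 993 - 4p (demand) and Qs = 5p - 761 (supply).
Setting them equal: 993 - 4p = 5p - 761 → 1754 = 9p, so p = 1754/9 ≈ 194.8889 and Q = 1921/9 ≈ 213.4444.
Expenditure moves from 229×497 = 113813 to 194.8889×213.4444 = 41597.9506; change = -72215.05.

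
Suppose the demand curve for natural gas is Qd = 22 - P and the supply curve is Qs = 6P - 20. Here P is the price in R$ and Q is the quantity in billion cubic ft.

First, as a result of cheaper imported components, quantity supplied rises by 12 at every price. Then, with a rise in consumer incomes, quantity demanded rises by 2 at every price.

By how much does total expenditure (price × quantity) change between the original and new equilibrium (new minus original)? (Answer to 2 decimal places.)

-7.18

Solve the original market: 22 - P = 6P - 20, hence P = 6 and Q = 16.
After the shift, demand is Qd = 24 - P and supply is Qs = 6P - 8.
Clearing the new market: 24 - P = 6P - 8, so P = 32/7 ≈ 4.5714 and Q = 136/7 ≈ 19.4286.
Expenditure moves from 6×16 = 96 to 4.5714×19.4286 = 88.8163; change = -7.18.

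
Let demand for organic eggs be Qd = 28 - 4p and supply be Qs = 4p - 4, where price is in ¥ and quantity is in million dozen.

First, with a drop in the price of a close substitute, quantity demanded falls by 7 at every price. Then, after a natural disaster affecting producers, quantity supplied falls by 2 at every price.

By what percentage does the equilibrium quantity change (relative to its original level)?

-37.5

Initially, 28 - 4p = 4p - 4, so 32 = 8p and p = 4, Q = 12.
With the change applied: demand Qd = 21 - 4p, supply Qs = 4p - 6.
Equate the new curves: 21 - 4p = 4p - 6, giving 27 = 8p, p = 3.375, Q = 7.5.
%ΔQ = (7.5 − 12) / 12 × 100 = -37.5%.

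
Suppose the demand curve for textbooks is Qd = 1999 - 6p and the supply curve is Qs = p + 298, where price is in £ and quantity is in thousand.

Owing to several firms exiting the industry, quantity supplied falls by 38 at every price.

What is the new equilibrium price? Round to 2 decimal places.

Before the shock: 1999 - 6p = p + 298 ⇒ 1701 = 7p ⇒ p = 243, Q = 541.
The new curves are Qd = 1999 - 6p (demand) and Qs = p + 260 (supply).
Setting them equal: 1999 - 6p = p + 260 → 1739 = 7p, so p = 1739/7 ≈ 248.4286 and Q = 3559/7 ≈ 508.4286.

248.43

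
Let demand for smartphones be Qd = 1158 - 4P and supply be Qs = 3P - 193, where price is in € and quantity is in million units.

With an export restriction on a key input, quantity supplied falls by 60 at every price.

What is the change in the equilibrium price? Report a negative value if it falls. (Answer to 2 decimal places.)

+8.57

Initially, 1158 - 4P = 3P - 193, so 1351 = 7P and P = 193, Q = 386.
The shock moves the curves to Qd = 1158 - 4P and Qs = 3P - 253.
New equilibrium: 1158 - 4P = 3P - 253 ⇒ 1411 = 7P ⇒ P = 1411/7 ≈ 201.5714, Q = 2462/7 ≈ 351.7143.
ΔP = 201.5714 − 193 = +8.57.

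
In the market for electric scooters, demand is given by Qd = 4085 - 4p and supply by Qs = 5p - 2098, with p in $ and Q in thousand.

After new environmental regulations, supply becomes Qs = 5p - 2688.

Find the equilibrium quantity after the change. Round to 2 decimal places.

Before the shock: 4085 - 4p = 5p - 2098 ⇒ 6183 = 9p ⇒ p = 687, Q = 1337.
The new curves are Qd = 4085 - 4p (demand) and Qs = 5p - 2688 (supply).
Clearing the new market: 4085 - 4p = 5p - 2688, so p = 6773/9 ≈ 752.5556 and Q = 9673/9 ≈ 1074.7778.

1074.78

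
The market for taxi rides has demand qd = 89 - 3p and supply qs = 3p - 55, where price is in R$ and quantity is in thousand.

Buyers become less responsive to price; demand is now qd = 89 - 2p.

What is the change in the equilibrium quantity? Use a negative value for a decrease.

+14.4

Original equilibrium: 89 - 3p = 3p - 55 gives 144 = 6p, so p = 24 and q = 17.
The shock moves the curves to qd = 89 - 2p and qs = 3p - 55.
Setting them equal: 89 - 2p = 3p - 55 → 144 = 5p, so p = 28.8 and q = 31.4.
Δq = 31.4 − 17 = +14.4.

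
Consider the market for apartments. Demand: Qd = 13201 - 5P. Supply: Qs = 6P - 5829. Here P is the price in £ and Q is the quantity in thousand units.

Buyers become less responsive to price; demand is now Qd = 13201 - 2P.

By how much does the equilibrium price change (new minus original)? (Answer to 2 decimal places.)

+648.75

Solve the original market: 13201 - 5P = 6P - 5829, hence P = 1730 and Q = 4551.
The new curves are Qd = 13201 - 2P (demand) and Qs = 6P - 5829 (supply).
Clearing the new market: 13201 - 2P = 6P - 5829, so P = 2378.75 and Q = 8443.5.
ΔP = 2378.75 − 1730 = +648.75.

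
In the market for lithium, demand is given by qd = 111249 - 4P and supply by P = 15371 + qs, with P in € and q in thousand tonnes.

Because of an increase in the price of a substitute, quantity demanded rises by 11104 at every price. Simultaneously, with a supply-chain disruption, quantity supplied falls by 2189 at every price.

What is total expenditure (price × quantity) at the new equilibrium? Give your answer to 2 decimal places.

Original equilibrium: 111249 - 4P = P - 15371 gives 126620 = 5P, so P = 25324 and q = 9953.
After the shift, demand is qd = 122353 - 4P and supply is qs = P - 17560.
New equilibrium: 122353 - 4P = P - 17560 ⇒ 139913 = 5P ⇒ P = 27982.6, q = 10422.6.
New expenditure = 27982.6 × 10422.6 = 291651446.76.

291651446.76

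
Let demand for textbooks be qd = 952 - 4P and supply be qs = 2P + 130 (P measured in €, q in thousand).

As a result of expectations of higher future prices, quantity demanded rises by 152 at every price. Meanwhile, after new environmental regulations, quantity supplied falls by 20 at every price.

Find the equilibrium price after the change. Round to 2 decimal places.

165.67

Solve the original market: 952 - 4P = 2P + 130, hence P = 137 and q = 404.
The new curves are qd = 1104 - 4P (demand) and qs = 2P + 110 (supply).
Clearing the new market: 1104 - 4P = 2P + 110, so P = 497/3 ≈ 165.6667 and q = 1324/3 ≈ 441.3333.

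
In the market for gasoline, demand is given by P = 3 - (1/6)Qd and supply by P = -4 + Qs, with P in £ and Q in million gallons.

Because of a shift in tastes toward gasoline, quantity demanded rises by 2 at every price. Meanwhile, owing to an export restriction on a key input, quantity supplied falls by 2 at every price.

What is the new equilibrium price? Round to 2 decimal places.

2.57

Original equilibrium: 18 - 6P = P + 4 gives 14 = 7P, so P = 2 and Q = 6.
With the change applied: demand Qd = 20 - 6P, supply Qs = P + 2.
Equate the new curves: 20 - 6P = P + 2, giving 18 = 7P, P = 18/7 ≈ 2.5714, Q = 32/7 ≈ 4.5714.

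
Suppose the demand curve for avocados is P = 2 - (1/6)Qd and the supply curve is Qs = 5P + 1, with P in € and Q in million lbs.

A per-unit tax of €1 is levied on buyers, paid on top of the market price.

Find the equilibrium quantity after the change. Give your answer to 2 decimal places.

3.27

Solve the original market: 12 - 6P = 5P + 1, hence P = 1 and Q = 6.
Since buyers pay the price plus the tax, the effective demand curve becomes Qd = 6 - 6P.
Clearing the new market: 6 - 6P = 5P + 1, so P = 5/11 ≈ 0.4545 and Q = 36/11 ≈ 3.2727.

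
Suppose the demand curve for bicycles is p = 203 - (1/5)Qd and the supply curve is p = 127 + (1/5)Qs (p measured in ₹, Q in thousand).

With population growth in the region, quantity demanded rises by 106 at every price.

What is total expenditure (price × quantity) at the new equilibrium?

Initially, 1015 - 5p = 5p - 635, so 1650 = 10p and p = 165, Q = 190.
The new curves are Qd = 1121 - 5p (demand) and Qs = 5p - 635 (supply).
New equilibrium: 1121 - 5p = 5p - 635 ⇒ 1756 = 10p ⇒ p = 175.6, Q = 243.
New expenditure = 175.6 × 243 = 42670.8.

42670.8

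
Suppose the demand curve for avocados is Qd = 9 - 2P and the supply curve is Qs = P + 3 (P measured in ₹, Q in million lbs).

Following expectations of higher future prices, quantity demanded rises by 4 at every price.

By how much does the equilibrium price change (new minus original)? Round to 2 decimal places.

+1.33

Initially, 9 - 2P = P + 3, so 6 = 3P and P = 2, Q = 5.
With the change applied: demand Qd = 13 - 2P, supply Qs = P + 3.
Equate the new curves: 13 - 2P = P + 3, giving 10 = 3P, P = 10/3 ≈ 3.3333, Q = 19/3 ≈ 6.3333.
ΔP = 3.3333 − 2 = +1.33.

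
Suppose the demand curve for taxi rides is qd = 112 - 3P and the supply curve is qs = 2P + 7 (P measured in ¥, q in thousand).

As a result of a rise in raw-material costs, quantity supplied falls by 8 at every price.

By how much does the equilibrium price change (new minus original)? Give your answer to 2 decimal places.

Original equilibrium: 112 - 3P = 2P + 7 gives 105 = 5P, so P = 21 and q = 49.
The new curves are qd = 112 - 3P (demand) and qs = 2P - 1 (supply).
Setting them equal: 112 - 3P = 2P - 1 → 113 = 5P, so P = 22.6 and q = 44.2.
ΔP = 22.6 − 21 = +1.60.

+1.60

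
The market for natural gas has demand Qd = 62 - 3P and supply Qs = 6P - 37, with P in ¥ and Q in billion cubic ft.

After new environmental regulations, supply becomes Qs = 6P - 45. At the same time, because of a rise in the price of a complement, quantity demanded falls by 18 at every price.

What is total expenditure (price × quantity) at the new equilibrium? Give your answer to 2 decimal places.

Initially, 62 - 3P = 6P - 37, so 99 = 9P and P = 11, Q = 29.
The shock moves the curves to Qd = 44 - 3P and Qs = 6P - 45.
Setting them equal: 44 - 3P = 6P - 45 → 89 = 9P, so P = 89/9 ≈ 9.8889 and Q = 43/3 ≈ 14.3333.
New expenditure = 9.8889 × 14.3333 = 141.74.

141.74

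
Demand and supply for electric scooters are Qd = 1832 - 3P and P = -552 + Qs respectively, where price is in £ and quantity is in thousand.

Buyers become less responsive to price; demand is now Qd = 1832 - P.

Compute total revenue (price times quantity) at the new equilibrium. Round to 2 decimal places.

Original equilibrium: 1832 - 3P = P + 552 gives 1280 = 4P, so P = 320 and Q = 872.
The new curves are Qd = 1832 - P (demand) and Qs = P + 552 (supply).
Setting them equal: 1832 - P = P + 552 → 1280 = 2P, so P = 640 and Q = 1192.
New expenditure = 640 × 1192 = 762880.00.

762880.00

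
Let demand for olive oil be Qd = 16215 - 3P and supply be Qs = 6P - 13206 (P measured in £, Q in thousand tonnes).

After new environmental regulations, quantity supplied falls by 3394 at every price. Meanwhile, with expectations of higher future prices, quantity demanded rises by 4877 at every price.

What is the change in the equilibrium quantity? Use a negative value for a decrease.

+2120

Solve the original market: 16215 - 3P = 6P - 13206, hence P = 3269 and Q = 6408.
The shock moves the curves to Qd = 21092 - 3P and Qs = 6P - 16600.
Setting them equal: 21092 - 3P = 6P - 16600 → 37692 = 9P, so P = 4188 and Q = 8528.
ΔQ = 8528 − 6408 = +2120.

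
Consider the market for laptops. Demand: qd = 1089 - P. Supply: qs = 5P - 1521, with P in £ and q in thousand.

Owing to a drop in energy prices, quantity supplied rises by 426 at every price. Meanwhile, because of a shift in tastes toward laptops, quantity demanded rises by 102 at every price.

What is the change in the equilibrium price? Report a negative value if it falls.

-54

Initially, 1089 - P = 5P - 1521, so 2610 = 6P and P = 435, q = 654.
After the shift, demand is qd = 1191 - P and supply is qs = 5P - 1095.
Setting them equal: 1191 - P = 5P - 1095 → 2286 = 6P, so P = 381 and q = 810.
ΔP = 381 − 435 = -54.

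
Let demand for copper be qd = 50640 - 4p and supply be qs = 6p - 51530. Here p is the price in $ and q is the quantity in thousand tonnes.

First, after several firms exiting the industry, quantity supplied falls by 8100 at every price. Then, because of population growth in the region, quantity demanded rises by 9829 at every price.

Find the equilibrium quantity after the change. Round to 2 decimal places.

Before the shock: 50640 - 4p = 6p - 51530 ⇒ 102170 = 10p ⇒ p = 10217, q = 9772.
The shock moves the curves to qd = 60469 - 4p and qs = 6p - 59630.
Equate the new curves: 60469 - 4p = 6p - 59630, giving 120099 = 10p, p = 12009.9, q = 12429.4.

12429.40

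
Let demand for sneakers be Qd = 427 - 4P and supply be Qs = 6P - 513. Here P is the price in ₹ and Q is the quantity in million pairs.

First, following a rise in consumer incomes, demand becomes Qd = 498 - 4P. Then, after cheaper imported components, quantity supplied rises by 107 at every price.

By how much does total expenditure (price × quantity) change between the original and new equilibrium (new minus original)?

+7536.56

Original equilibrium: 427 - 4P = 6P - 513 gives 940 = 10P, so P = 94 and Q = 51.
With the change applied: demand Qd = 498 - 4P, supply Qs = 6P - 406.
Equate the new curves: 498 - 4P = 6P - 406, giving 904 = 10P, P = 90.4, Q = 136.4.
Expenditure moves from 94×51 = 4794 to 90.4×136.4 = 12330.56; change = +7536.56.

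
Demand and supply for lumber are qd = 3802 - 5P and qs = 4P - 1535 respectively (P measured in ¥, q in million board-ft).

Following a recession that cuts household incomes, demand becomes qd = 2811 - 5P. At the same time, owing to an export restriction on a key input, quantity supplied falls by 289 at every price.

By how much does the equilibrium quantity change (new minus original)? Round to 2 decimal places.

-601.00

Original equilibrium: 3802 - 5P = 4P - 1535 gives 5337 = 9P, so P = 593 and q = 837.
After the shift, demand is qd = 2811 - 5P and supply is qs = 4P - 1824.
New equilibrium: 2811 - 5P = 4P - 1824 ⇒ 4635 = 9P ⇒ P = 515, q = 236.
Δq = 236 − 837 = -601.00.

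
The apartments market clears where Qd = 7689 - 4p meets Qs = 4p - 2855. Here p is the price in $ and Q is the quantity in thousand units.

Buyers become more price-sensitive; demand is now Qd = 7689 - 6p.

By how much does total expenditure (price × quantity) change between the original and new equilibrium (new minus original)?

Solve the original market: 7689 - 4p = 4p - 2855, hence p = 1318 and Q = 2417.
With the change applied: demand Qd = 7689 - 6p, supply Qs = 4p - 2855.
Equate the new curves: 7689 - 6p = 4p - 2855, giving 10544 = 10p, p = 1054.4, Q = 1362.6.
Expenditure moves from 1318×2417 = 3185606 to 1054.4×1362.6 = 1436725.44; change = -1748880.56.

-1748880.56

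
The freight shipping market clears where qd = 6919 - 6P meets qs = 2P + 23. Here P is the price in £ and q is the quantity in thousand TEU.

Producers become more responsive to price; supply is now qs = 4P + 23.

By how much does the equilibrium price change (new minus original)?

-172.4

Original equilibrium: 6919 - 6P = 2P + 23 gives 6896 = 8P, so P = 862 and q = 1747.
After the shift, demand is qd = 6919 - 6P and supply is qs = 4P + 23.
New equilibrium: 6919 - 6P = 4P + 23 ⇒ 6896 = 10P ⇒ P = 689.6, q = 2781.4.
ΔP = 689.6 − 862 = -172.4.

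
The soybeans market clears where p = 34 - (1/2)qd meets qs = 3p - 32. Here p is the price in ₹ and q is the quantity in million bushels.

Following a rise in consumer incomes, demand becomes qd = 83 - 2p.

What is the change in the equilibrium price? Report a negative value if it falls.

Original equilibrium: 68 - 2p = 3p - 32 gives 100 = 5p, so p = 20 and q = 28.
After the shift, demand is qd = 83 - 2p and supply is qs = 3p - 32.
Clearing the new market: 83 - 2p = 3p - 32, so p = 23 and q = 37.
Δp = 23 − 20 = +3.

+3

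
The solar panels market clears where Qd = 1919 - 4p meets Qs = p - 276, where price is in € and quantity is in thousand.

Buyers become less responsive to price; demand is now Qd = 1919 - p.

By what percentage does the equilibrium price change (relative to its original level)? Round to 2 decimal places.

Initially, 1919 - 4p = p - 276, so 2195 = 5p and p = 439, Q = 163.
With the change applied: demand Qd = 1919 - p, supply Qs = p - 276.
Equate the new curves: 1919 - p = p - 276, giving 2195 = 2p, p = 1097.5, Q = 821.5.
%Δp = (1097.5 − 439) / 439 × 100 = +150.00%.

+150.00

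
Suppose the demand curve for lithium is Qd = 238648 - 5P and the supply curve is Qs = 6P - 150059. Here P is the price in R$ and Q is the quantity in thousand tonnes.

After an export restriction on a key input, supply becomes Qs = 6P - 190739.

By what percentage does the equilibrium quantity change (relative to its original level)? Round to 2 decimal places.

Original equilibrium: 238648 - 5P = 6P - 150059 gives 388707 = 11P, so P = 35337 and Q = 61963.
With the change applied: demand Qd = 238648 - 5P, supply Qs = 6P - 190739.
Setting them equal: 238648 - 5P = 6P - 190739 → 429387 = 11P, so P = 429387/11 ≈ 39035.1818 and Q = 478193/11 ≈ 43472.0909.
%ΔQ = (43472.0909 − 61963) / 61963 × 100 = -29.84%.

-29.84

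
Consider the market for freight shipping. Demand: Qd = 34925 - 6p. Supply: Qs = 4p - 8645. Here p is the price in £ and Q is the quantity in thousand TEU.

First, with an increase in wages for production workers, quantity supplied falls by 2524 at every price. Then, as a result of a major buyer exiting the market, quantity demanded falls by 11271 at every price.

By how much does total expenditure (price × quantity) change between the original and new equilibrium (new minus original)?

Initially, 34925 - 6p = 4p - 8645, so 43570 = 10p and p = 4357, Q = 8783.
The new curves are Qd = 23654 - 6p (demand) and Qs = 4p - 11169 (supply).
Equate the new curves: 23654 - 6p = 4p - 11169, giving 34823 = 10p, p = 3482.3, Q = 2760.2.
Expenditure moves from 4357×8783 = 38267531 to 3482.3×2760.2 = 9611844.46; change = -28655686.54.

-28655686.54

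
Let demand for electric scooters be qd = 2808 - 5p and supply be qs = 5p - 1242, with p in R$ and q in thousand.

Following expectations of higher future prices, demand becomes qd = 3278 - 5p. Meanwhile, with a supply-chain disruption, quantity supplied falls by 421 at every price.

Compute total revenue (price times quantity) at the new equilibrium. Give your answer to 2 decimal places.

Solve the original market: 2808 - 5p = 5p - 1242, hence p = 405 and q = 783.
With the change applied: demand qd = 3278 - 5p, supply qs = 5p - 1663.
Clearing the new market: 3278 - 5p = 5p - 1663, so p = 494.1 and q = 807.5.
New expenditure = 494.1 × 807.5 = 398985.75.

398985.75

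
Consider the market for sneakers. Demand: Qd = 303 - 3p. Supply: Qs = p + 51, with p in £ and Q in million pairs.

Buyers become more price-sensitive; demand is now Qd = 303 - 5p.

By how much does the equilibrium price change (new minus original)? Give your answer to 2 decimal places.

Original equilibrium: 303 - 3p = p + 51 gives 252 = 4p, so p = 63 and Q = 114.
The new curves are Qd = 303 - 5p (demand) and Qs = p + 51 (supply).
New equilibrium: 303 - 5p = p + 51 ⇒ 252 = 6p ⇒ p = 42, Q = 93.
Δp = 42 − 63 = -21.00.

-21.00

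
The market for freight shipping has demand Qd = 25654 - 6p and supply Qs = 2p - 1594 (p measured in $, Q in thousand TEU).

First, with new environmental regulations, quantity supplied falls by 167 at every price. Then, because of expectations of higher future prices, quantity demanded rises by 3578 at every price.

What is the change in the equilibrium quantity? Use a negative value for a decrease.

Solve the original market: 25654 - 6p = 2p - 1594, hence p = 3406 and Q = 5218.
After the shift, demand is Qd = 29232 - 6p and supply is Qs = 2p - 1761.
Clearing the new market: 29232 - 6p = 2p - 1761, so p = 3874.125 and Q = 5987.25.
ΔQ = 5987.25 − 5218 = +769.25.

+769.25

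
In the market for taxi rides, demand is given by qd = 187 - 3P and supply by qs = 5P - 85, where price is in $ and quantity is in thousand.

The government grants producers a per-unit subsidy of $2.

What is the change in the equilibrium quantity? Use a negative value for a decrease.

Before the shock: 187 - 3P = 5P - 85 ⇒ 272 = 8P ⇒ P = 34, q = 85.
Since sellers receive the price plus the subsidy, the effective supply curve becomes qs = 5P - 75.
New equilibrium: 187 - 3P = 5P - 75 ⇒ 262 = 8P ⇒ P = 32.75, q = 88.75.
Δq = 88.75 − 85 = +3.75.

+3.75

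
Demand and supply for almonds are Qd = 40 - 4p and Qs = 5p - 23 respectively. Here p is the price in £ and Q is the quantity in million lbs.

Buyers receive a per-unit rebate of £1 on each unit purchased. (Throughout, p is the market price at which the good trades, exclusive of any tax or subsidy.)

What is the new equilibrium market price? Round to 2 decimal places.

7.44

Original equilibrium: 40 - 4p = 5p - 23 gives 63 = 9p, so p = 7 and Q = 12.
Since buyers' out-of-pocket price is the market price minus the rebate, the effective demand curve becomes Qd = 44 - 4p.
New equilibrium: 44 - 4p = 5p - 23 ⇒ 67 = 9p ⇒ p = 67/9 ≈ 7.4444, Q = 128/9 ≈ 14.2222.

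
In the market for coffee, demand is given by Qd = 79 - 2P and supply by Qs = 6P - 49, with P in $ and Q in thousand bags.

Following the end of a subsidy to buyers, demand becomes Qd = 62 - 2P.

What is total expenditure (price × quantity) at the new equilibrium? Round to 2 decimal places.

475.22

Solve the original market: 79 - 2P = 6P - 49, hence P = 16 and Q = 47.
The new curves are Qd = 62 - 2P (demand) and Qs = 6P - 49 (supply).
Setting them equal: 62 - 2P = 6P - 49 → 111 = 8P, so P = 13.875 and Q = 34.25.
New expenditure = 13.875 × 34.25 = 475.22.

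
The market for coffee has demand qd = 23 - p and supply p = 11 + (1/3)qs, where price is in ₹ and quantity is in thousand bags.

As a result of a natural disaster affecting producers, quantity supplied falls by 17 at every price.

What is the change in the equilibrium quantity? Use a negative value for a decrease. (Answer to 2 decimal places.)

Before the shock: 23 - p = 3p - 33 ⇒ 56 = 4p ⇒ p = 14, q = 9.
With the change applied: demand qd = 23 - p, supply qs = 3p - 50.
Setting them equal: 23 - p = 3p - 50 → 73 = 4p, so p = 18.25 and q = 4.75.
Δq = 4.75 − 9 = -4.25.

-4.25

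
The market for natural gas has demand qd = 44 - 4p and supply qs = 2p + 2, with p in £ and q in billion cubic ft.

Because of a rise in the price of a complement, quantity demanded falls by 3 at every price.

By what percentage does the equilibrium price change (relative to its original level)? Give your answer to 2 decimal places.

-7.14

Original equilibrium: 44 - 4p = 2p + 2 gives 42 = 6p, so p = 7 and q = 16.
The new curves are qd = 41 - 4p (demand) and qs = 2p + 2 (supply).
Clearing the new market: 41 - 4p = 2p + 2, so p = 6.5 and q = 15.
%Δp = (6.5 − 7) / 7 × 100 = -7.14%.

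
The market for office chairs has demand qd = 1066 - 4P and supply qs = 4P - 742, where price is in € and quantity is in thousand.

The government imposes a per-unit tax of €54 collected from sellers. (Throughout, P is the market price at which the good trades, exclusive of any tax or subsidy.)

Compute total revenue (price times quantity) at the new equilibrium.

13662

Original equilibrium: 1066 - 4P = 4P - 742 gives 1808 = 8P, so P = 226 and q = 162.
Since sellers keep the price net of the tax, the effective supply curve becomes qs = 4P - 958.
Setting them equal: 1066 - 4P = 4P - 958 → 2024 = 8P, so P = 253 and q = 54.
New expenditure = 253 × 54 = 13662.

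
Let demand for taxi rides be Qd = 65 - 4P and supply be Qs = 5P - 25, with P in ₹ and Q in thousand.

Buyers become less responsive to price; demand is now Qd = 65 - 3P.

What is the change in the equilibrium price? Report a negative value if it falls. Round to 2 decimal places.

+1.25

Initially, 65 - 4P = 5P - 25, so 90 = 9P and P = 10, Q = 25.
The new curves are Qd = 65 - 3P (demand) and Qs = 5P - 25 (supply).
Clearing the new market: 65 - 3P = 5P - 25, so P = 11.25 and Q = 31.25.
ΔP = 11.25 − 10 = +1.25.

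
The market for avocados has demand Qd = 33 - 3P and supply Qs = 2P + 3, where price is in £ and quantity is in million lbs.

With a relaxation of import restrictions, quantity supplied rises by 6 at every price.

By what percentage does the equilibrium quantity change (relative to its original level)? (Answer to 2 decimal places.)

Before the shock: 33 - 3P = 2P + 3 ⇒ 30 = 5P ⇒ P = 6, Q = 15.
With the change applied: demand Qd = 33 - 3P, supply Qs = 2P + 9.
Setting them equal: 33 - 3P = 2P + 9 → 24 = 5P, so P = 4.8 and Q = 18.6.
%ΔQ = (18.6 − 15) / 15 × 100 = +24.00%.

+24.00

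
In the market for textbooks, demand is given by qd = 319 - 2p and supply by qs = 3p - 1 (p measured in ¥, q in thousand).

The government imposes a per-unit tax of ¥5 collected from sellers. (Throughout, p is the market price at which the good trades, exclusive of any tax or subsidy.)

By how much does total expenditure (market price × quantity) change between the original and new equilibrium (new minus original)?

+171

Original equilibrium: 319 - 2p = 3p - 1 gives 320 = 5p, so p = 64 and q = 191.
Since sellers keep the price net of the tax, the effective supply curve becomes qs = 3p - 16.
Equate the new curves: 319 - 2p = 3p - 16, giving 335 = 5p, p = 67, q = 185.
Expenditure moves from 64×191 = 12224 to 67×185 = 12395; change = +171.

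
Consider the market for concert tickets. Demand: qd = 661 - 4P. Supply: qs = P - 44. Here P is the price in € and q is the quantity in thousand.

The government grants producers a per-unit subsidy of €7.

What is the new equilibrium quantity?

102.6

Original equilibrium: 661 - 4P = P - 44 gives 705 = 5P, so P = 141 and q = 97.
Since sellers receive the price plus the subsidy, the effective supply curve becomes qs = P - 37.
Clearing the new market: 661 - 4P = P - 37, so P = 139.6 and q = 102.6.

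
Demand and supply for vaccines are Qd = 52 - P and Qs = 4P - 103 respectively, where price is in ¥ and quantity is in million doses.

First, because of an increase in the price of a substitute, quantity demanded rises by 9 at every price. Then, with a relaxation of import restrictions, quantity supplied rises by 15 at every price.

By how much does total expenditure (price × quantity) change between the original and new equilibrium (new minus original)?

Solve the original market: 52 - P = 4P - 103, hence P = 31 and Q = 21.
With the change applied: demand Qd = 61 - P, supply Qs = 4P - 88.
Clearing the new market: 61 - P = 4P - 88, so P = 29.8 and Q = 31.2.
Expenditure moves from 31×21 = 651 to 29.8×31.2 = 929.76; change = +278.76.

+278.76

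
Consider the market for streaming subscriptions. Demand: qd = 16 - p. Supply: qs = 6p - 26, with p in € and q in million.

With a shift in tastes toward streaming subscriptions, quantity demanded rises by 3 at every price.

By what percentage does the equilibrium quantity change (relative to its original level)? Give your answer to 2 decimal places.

Before the shock: 16 - p = 6p - 26 ⇒ 42 = 7p ⇒ p = 6, q = 10.
The new curves are qd = 19 - p (demand) and qs = 6p - 26 (supply).
Clearing the new market: 19 - p = 6p - 26, so p = 45/7 ≈ 6.4286 and q = 88/7 ≈ 12.5714.
%Δq = (12.5714 − 10) / 10 × 100 = +25.71%.

+25.71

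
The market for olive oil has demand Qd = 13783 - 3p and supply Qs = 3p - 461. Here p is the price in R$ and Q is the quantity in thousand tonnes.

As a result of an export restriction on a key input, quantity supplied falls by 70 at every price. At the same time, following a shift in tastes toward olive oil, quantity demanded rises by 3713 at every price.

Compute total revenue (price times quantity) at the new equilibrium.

25485671.25

Solve the original market: 13783 - 3p = 3p - 461, hence p = 2374 and Q = 6661.
After the shift, demand is Qd = 17496 - 3p and supply is Qs = 3p - 531.
New equilibrium: 17496 - 3p = 3p - 531 ⇒ 18027 = 6p ⇒ p = 3004.5, Q = 8482.5.
New expenditure = 3004.5 × 8482.5 = 25485671.25.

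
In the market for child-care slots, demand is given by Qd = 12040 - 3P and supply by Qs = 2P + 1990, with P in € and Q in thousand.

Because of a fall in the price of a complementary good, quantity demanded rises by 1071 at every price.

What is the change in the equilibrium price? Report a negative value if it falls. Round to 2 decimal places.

+214.20

Original equilibrium: 12040 - 3P = 2P + 1990 gives 10050 = 5P, so P = 2010 and Q = 6010.
After the shift, demand is Qd = 13111 - 3P and supply is Qs = 2P + 1990.
New equilibrium: 13111 - 3P = 2P + 1990 ⇒ 11121 = 5P ⇒ P = 2224.2, Q = 6438.4.
ΔP = 2224.2 − 2010 = +214.20.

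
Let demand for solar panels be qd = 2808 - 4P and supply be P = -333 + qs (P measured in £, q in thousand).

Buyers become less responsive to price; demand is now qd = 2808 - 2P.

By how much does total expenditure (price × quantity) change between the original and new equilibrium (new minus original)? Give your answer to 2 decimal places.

Before the shock: 2808 - 4P = P + 333 ⇒ 2475 = 5P ⇒ P = 495, q = 828.
With the change applied: demand qd = 2808 - 2P, supply qs = P + 333.
New equilibrium: 2808 - 2P = P + 333 ⇒ 2475 = 3P ⇒ P = 825, q = 1158.
Expenditure moves from 495×828 = 409860 to 825×1158 = 955350; change = +545490.00.

+545490.00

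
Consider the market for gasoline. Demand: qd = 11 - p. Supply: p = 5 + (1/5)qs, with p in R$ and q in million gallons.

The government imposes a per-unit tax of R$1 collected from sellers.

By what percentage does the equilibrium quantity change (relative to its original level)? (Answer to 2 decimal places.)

-16.67

Solve the original market: 11 - p = 5p - 25, hence p = 6 and q = 5.
Since sellers keep the price net of the tax, the effective supply curve becomes qs = 5p - 30.
Clearing the new market: 11 - p = 5p - 30, so p = 41/6 ≈ 6.8333 and q = 25/6 ≈ 4.1667.
%Δq = (4.1667 − 5) / 5 × 100 = -16.67%.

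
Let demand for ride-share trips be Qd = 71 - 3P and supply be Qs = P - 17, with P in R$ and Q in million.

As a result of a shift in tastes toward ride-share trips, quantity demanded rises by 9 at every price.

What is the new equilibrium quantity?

7.25

Before the shock: 71 - 3P = P - 17 ⇒ 88 = 4P ⇒ P = 22, Q = 5.
The shock moves the curves to Qd = 80 - 3P and Qs = P - 17.
New equilibrium: 80 - 3P = P - 17 ⇒ 97 = 4P ⇒ P = 24.25, Q = 7.25.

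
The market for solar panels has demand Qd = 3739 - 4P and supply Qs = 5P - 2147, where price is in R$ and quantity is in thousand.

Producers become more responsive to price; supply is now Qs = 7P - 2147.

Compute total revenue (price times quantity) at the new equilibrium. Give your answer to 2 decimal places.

855415.79

Initially, 3739 - 4P = 5P - 2147, so 5886 = 9P and P = 654, Q = 1123.
With the change applied: demand Qd = 3739 - 4P, supply Qs = 7P - 2147.
Setting them equal: 3739 - 4P = 7P - 2147 → 5886 = 11P, so P = 5886/11 ≈ 535.0909 and Q = 17585/11 ≈ 1598.6364.
New expenditure = 535.0909 × 1598.6364 = 855415.79.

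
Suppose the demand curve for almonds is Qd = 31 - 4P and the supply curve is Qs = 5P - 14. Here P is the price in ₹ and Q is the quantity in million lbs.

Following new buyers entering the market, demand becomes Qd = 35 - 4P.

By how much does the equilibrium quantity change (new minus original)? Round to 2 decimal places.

Original equilibrium: 31 - 4P = 5P - 14 gives 45 = 9P, so P = 5 and Q = 11.
The shock moves the curves to Qd = 35 - 4P and Qs = 5P - 14.
New equilibrium: 35 - 4P = 5P - 14 ⇒ 49 = 9P ⇒ P = 49/9 ≈ 5.4444, Q = 119/9 ≈ 13.2222.
ΔQ = 13.2222 − 11 = +2.22.

+2.22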